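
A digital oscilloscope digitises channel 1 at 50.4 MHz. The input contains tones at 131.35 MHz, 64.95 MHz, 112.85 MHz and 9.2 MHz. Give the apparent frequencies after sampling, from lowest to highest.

9.2 MHz, 12.05 MHz, 14.55 MHz, 19.85 MHz

fs/2 = 25.2 MHz.
131.35 MHz mod fs = 30.55 MHz.
30.55 MHz > fs/2 = 25.2 MHz, folds to fs − 30.55 MHz = 19.85 MHz.
64.95 MHz mod fs = 14.55 MHz.
14.55 MHz ≤ fs/2 = 25.2 MHz, appears at 14.55 MHz.
112.85 MHz mod fs = 12.05 MHz.
12.05 MHz ≤ fs/2 = 25.2 MHz, appears at 12.05 MHz.
9.2 MHz ≤ fs/2 = 25.2 MHz, passes unchanged.
Distinct values: {9.2 MHz, 12.05 MHz, 14.55 MHz, 19.85 MHz}.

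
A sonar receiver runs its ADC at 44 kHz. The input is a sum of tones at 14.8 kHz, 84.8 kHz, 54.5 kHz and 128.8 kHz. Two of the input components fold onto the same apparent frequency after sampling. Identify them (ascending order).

84.8 kHz, 128.8 kHz

fs/2 = 22 kHz.
14.8 kHz ≤ fs/2 = 22 kHz, passes unchanged.
84.8 kHz mod fs = 40.8 kHz.
40.8 kHz > fs/2 = 22 kHz, folds to fs − 40.8 kHz = 3.2 kHz.
54.5 kHz mod fs = 10.5 kHz.
10.5 kHz ≤ fs/2 = 22 kHz, appears at 10.5 kHz.
128.8 kHz mod fs = 40.8 kHz.
40.8 kHz > fs/2 = 22 kHz, folds to fs − 40.8 kHz = 3.2 kHz.
84.8 kHz and 128.8 kHz both map to 3.2 kHz.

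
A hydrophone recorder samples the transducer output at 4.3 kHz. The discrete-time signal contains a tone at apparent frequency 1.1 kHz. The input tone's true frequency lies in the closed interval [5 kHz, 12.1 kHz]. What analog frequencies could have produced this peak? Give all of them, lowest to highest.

5.4 kHz, 7.5 kHz, 9.7 kHz, 11.8 kHz

Frequencies that alias to 1.1 kHz are k·fs ± 1.1 kHz for integer k ≥ 0.
k=0: 1.1 kHz.
k=1: 3.2 kHz, 5.4 kHz.
k=2: 7.5 kHz, 9.7 kHz.
k=3: 11.8 kHz, 14 kHz.
k=4: 16.1 kHz, 18.3 kHz.
Within [5 kHz, 12.1 kHz]: 5.4 kHz, 7.5 kHz, 9.7 kHz, 11.8 kHz.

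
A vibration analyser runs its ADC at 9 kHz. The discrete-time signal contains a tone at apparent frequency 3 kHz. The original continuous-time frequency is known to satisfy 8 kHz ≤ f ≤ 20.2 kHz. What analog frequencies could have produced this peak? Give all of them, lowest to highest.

12 kHz, 15 kHz

Frequencies that alias to 3 kHz are k·fs ± 3 kHz for integer k ≥ 0.
k=0: 3 kHz.
k=1: 6 kHz, 12 kHz.
k=2: 15 kHz, 21 kHz.
k=3: 24 kHz, 30 kHz.
Within [8 kHz, 20.2 kHz]: 12 kHz, 15 kHz.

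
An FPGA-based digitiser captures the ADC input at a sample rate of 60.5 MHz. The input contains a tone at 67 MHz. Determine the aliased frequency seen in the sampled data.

67 MHz mod fs = 6.5 MHz.
6.5 MHz ≤ fs/2 = 30.25 MHz, appears at 6.5 MHz.

6.5 MHz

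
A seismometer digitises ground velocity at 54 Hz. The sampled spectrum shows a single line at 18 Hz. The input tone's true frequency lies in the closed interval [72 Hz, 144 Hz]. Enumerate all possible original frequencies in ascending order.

Frequencies that alias to 18 Hz are k·fs ± 18 Hz for integer k ≥ 0.
k=0: 18 Hz.
k=1: 36 Hz, 72 Hz.
k=2: 90 Hz, 126 Hz.
k=3: 144 Hz, 180 Hz.
k=4: 198 Hz, 234 Hz.
Within [72 Hz, 144 Hz]: 72 Hz, 90 Hz, 126 Hz, 144 Hz.

72 Hz, 90 Hz, 126 Hz, 144 Hz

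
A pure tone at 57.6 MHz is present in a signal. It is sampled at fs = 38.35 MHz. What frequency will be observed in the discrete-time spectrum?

19.1 MHz

57.6 MHz mod fs = 19.25 MHz.
19.25 MHz > fs/2 = 19.175 MHz, folds to fs − 19.25 MHz = 19.1 MHz.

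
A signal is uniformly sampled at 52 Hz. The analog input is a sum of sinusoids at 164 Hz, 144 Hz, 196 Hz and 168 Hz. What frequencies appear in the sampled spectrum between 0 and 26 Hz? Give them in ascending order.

fs/2 = 26 Hz.
164 Hz mod fs = 8 Hz.
8 Hz ≤ fs/2 = 26 Hz, appears at 8 Hz.
144 Hz mod fs = 40 Hz.
40 Hz > fs/2 = 26 Hz, folds to fs − 40 Hz = 12 Hz.
196 Hz mod fs = 40 Hz.
40 Hz > fs/2 = 26 Hz, folds to fs − 40 Hz = 12 Hz.
168 Hz mod fs = 12 Hz.
12 Hz ≤ fs/2 = 26 Hz, appears at 12 Hz.
Distinct values: {8 Hz, 12 Hz}.

8 Hz, 12 Hz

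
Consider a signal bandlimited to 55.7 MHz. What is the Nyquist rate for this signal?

111.4 MHz

Nyquist rate = 2 × 55.7 MHz = 111.4 MHz.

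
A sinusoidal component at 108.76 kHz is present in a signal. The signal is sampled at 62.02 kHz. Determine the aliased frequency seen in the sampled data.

108.76 kHz mod fs = 46.74 kHz.
46.74 kHz > fs/2 = 31.01 kHz, folds to fs − 46.74 kHz = 15.28 kHz.

15.28 kHz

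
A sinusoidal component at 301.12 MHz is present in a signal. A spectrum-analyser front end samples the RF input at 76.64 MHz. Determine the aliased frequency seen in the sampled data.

5.44 MHz

301.12 MHz mod fs = 71.2 MHz.
71.2 MHz > fs/2 = 38.32 MHz, folds to fs − 71.2 MHz = 5.44 MHz.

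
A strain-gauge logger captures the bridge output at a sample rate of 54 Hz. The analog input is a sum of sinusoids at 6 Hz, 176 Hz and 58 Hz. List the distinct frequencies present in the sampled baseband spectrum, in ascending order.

fs/2 = 27 Hz.
6 Hz ≤ fs/2 = 27 Hz, passes unchanged.
176 Hz mod fs = 14 Hz.
14 Hz ≤ fs/2 = 27 Hz, appears at 14 Hz.
58 Hz mod fs = 4 Hz.
4 Hz ≤ fs/2 = 27 Hz, appears at 4 Hz.
Distinct values: {4 Hz, 6 Hz, 14 Hz}.

4 Hz, 6 Hz, 14 Hz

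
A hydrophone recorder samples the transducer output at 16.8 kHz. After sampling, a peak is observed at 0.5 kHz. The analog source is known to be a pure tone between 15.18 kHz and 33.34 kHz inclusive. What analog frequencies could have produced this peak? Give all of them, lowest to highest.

Frequencies that alias to 0.5 kHz are k·fs ± 0.5 kHz for integer k ≥ 0.
k=0: 0.5 kHz.
k=1: 16.3 kHz, 17.3 kHz.
k=2: 33.1 kHz, 34.1 kHz.
k=3: 49.9 kHz, 50.9 kHz.
Within [15.18 kHz, 33.34 kHz]: 16.3 kHz, 17.3 kHz, 33.1 kHz.

16.3 kHz, 17.3 kHz, 33.1 kHz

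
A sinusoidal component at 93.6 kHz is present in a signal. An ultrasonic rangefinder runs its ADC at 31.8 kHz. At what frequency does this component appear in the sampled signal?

93.6 kHz mod fs = 30 kHz.
30 kHz > fs/2 = 15.9 kHz, folds to fs − 30 kHz = 1.8 kHz.

1.8 kHz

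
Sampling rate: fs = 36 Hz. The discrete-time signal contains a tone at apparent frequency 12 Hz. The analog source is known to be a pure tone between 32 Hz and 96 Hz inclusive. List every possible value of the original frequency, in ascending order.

48 Hz, 60 Hz, 84 Hz, 96 Hz

Frequencies that alias to 12 Hz are k·fs ± 12 Hz for integer k ≥ 0.
k=0: 12 Hz.
k=1: 24 Hz, 48 Hz.
k=2: 60 Hz, 84 Hz.
k=3: 96 Hz, 120 Hz.
k=4: 132 Hz, 156 Hz.
Within [32 Hz, 96 Hz]: 48 Hz, 60 Hz, 84 Hz, 96 Hz.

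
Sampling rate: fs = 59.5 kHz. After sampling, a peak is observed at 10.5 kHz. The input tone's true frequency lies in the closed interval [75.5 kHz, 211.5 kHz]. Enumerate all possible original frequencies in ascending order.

Frequencies that alias to 10.5 kHz are k·fs ± 10.5 kHz for integer k ≥ 0.
k=0: 10.5 kHz.
k=1: 49 kHz, 70 kHz.
k=2: 108.5 kHz, 129.5 kHz.
k=3: 168 kHz, 189 kHz.
k=4: 227.5 kHz, 248.5 kHz.
Within [75.5 kHz, 211.5 kHz]: 108.5 kHz, 129.5 kHz, 168 kHz, 189 kHz.

108.5 kHz, 129.5 kHz, 168 kHz, 189 kHz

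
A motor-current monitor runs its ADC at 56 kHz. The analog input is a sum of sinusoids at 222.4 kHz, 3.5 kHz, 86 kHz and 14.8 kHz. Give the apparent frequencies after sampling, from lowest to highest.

fs/2 = 28 kHz.
222.4 kHz mod fs = 54.4 kHz.
54.4 kHz > fs/2 = 28 kHz, folds to fs − 54.4 kHz = 1.6 kHz.
3.5 kHz ≤ fs/2 = 28 kHz, passes unchanged.
86 kHz mod fs = 30 kHz.
30 kHz > fs/2 = 28 kHz, folds to fs − 30 kHz = 26 kHz.
14.8 kHz ≤ fs/2 = 28 kHz, passes unchanged.
Distinct values: {1.6 kHz, 3.5 kHz, 14.8 kHz, 26 kHz}.

1.6 kHz, 3.5 kHz, 14.8 kHz, 26 kHz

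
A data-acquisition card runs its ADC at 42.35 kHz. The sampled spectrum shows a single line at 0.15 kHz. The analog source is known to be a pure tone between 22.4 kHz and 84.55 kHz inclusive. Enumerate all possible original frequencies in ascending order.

42.2 kHz, 42.5 kHz, 84.55 kHz

Frequencies that alias to 0.15 kHz are k·fs ± 0.15 kHz for integer k ≥ 0.
k=0: 0.15 kHz.
k=1: 42.2 kHz, 42.5 kHz.
k=2: 84.55 kHz, 84.85 kHz.
k=3: 126.9 kHz, 127.2 kHz.
Within [22.4 kHz, 84.55 kHz]: 42.2 kHz, 42.5 kHz, 84.55 kHz.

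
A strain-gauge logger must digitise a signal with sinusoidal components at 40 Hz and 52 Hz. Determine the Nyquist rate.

Highest-frequency component: 52 Hz.
Nyquist rate = 2 × 52 Hz = 104 Hz.

104 Hz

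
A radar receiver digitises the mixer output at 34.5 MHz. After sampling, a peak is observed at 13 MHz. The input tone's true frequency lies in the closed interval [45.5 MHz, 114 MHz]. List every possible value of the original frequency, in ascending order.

47.5 MHz, 56 MHz, 82 MHz, 90.5 MHz

Frequencies that alias to 13 MHz are k·fs ± 13 MHz for integer k ≥ 0.
k=0: 13 MHz.
k=1: 21.5 MHz, 47.5 MHz.
k=2: 56 MHz, 82 MHz.
k=3: 90.5 MHz, 116.5 MHz.
k=4: 125 MHz, 151 MHz.
Within [45.5 MHz, 114 MHz]: 47.5 MHz, 56 MHz, 82 MHz, 90.5 MHz.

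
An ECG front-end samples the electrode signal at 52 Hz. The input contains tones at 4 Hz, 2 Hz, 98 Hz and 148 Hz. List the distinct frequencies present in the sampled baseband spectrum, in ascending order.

fs/2 = 26 Hz.
4 Hz ≤ fs/2 = 26 Hz, passes unchanged.
2 Hz ≤ fs/2 = 26 Hz, passes unchanged.
98 Hz mod fs = 46 Hz.
46 Hz > fs/2 = 26 Hz, folds to fs − 46 Hz = 6 Hz.
148 Hz mod fs = 44 Hz.
44 Hz > fs/2 = 26 Hz, folds to fs − 44 Hz = 8 Hz.
Distinct values: {2 Hz, 4 Hz, 6 Hz, 8 Hz}.

2 Hz, 4 Hz, 6 Hz, 8 Hz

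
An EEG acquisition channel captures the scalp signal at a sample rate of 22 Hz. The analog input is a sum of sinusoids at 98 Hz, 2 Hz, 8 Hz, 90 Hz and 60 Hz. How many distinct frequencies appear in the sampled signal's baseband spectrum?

4

fs/2 = 11 Hz.
98 Hz mod fs = 10 Hz.
10 Hz ≤ fs/2 = 11 Hz, appears at 10 Hz.
2 Hz ≤ fs/2 = 11 Hz, passes unchanged.
8 Hz ≤ fs/2 = 11 Hz, passes unchanged.
90 Hz mod fs = 2 Hz.
2 Hz ≤ fs/2 = 11 Hz, appears at 2 Hz.
60 Hz mod fs = 16 Hz.
16 Hz > fs/2 = 11 Hz, folds to fs − 16 Hz = 6 Hz.
Distinct values: {2 Hz, 6 Hz, 8 Hz, 10 Hz} → 4.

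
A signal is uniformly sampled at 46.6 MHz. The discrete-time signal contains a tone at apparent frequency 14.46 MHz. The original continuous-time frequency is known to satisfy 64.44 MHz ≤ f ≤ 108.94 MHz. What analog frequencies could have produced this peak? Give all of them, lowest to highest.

Frequencies that alias to 14.46 MHz are k·fs ± 14.46 MHz for integer k ≥ 0.
k=0: 14.46 MHz.
k=1: 32.14 MHz, 61.06 MHz.
k=2: 78.74 MHz, 107.66 MHz.
k=3: 125.34 MHz, 154.26 MHz.
Within [64.44 MHz, 108.94 MHz]: 78.74 MHz, 107.66 MHz.

78.74 MHz, 107.66 MHz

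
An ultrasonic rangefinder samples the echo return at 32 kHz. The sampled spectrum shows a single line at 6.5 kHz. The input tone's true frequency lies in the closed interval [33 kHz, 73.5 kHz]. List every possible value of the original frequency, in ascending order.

Frequencies that alias to 6.5 kHz are k·fs ± 6.5 kHz for integer k ≥ 0.
k=0: 6.5 kHz.
k=1: 25.5 kHz, 38.5 kHz.
k=2: 57.5 kHz, 70.5 kHz.
k=3: 89.5 kHz, 102.5 kHz.
Within [33 kHz, 73.5 kHz]: 38.5 kHz, 57.5 kHz, 70.5 kHz.

38.5 kHz, 57.5 kHz, 70.5 kHz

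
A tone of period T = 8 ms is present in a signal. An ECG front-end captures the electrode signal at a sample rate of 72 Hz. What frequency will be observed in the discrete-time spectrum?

19 Hz

T = 8 ms → f = 1/T = 125 Hz.
125 Hz mod fs = 53 Hz.
53 Hz > fs/2 = 36 Hz, folds to fs − 53 Hz = 19 Hz.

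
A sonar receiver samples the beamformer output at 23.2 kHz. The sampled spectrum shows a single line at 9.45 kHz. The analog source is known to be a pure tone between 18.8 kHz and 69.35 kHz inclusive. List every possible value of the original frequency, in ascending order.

32.65 kHz, 36.95 kHz, 55.85 kHz, 60.15 kHz

Frequencies that alias to 9.45 kHz are k·fs ± 9.45 kHz for integer k ≥ 0.
k=0: 9.45 kHz.
k=1: 13.75 kHz, 32.65 kHz.
k=2: 36.95 kHz, 55.85 kHz.
k=3: 60.15 kHz, 79.05 kHz.
k=4: 83.35 kHz, 102.25 kHz.
Within [18.8 kHz, 69.35 kHz]: 32.65 kHz, 36.95 kHz, 55.85 kHz, 60.15 kHz.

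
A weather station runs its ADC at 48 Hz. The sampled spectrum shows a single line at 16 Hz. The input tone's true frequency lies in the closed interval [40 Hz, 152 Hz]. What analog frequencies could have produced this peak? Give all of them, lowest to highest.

64 Hz, 80 Hz, 112 Hz, 128 Hz

Frequencies that alias to 16 Hz are k·fs ± 16 Hz for integer k ≥ 0.
k=0: 16 Hz.
k=1: 32 Hz, 64 Hz.
k=2: 80 Hz, 112 Hz.
k=3: 128 Hz, 160 Hz.
k=4: 176 Hz, 208 Hz.
Within [40 Hz, 152 Hz]: 64 Hz, 80 Hz, 112 Hz, 128 Hz.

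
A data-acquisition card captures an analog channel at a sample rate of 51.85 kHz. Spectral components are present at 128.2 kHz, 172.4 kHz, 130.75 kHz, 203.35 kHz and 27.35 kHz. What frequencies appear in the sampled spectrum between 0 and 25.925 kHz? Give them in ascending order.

fs/2 = 25.925 kHz.
128.2 kHz mod fs = 24.5 kHz.
24.5 kHz ≤ fs/2 = 25.925 kHz, appears at 24.5 kHz.
172.4 kHz mod fs = 16.85 kHz.
16.85 kHz ≤ fs/2 = 25.925 kHz, appears at 16.85 kHz.
130.75 kHz mod fs = 27.05 kHz.
27.05 kHz > fs/2 = 25.925 kHz, folds to fs − 27.05 kHz = 24.8 kHz.
203.35 kHz mod fs = 47.8 kHz.
47.8 kHz > fs/2 = 25.925 kHz, folds to fs − 47.8 kHz = 4.05 kHz.
27.35 kHz > fs/2 = 25.925 kHz, folds to fs − 27.35 kHz = 24.5 kHz.
Distinct values: {4.05 kHz, 16.85 kHz, 24.5 kHz, 24.8 kHz}.

4.05 kHz, 16.85 kHz, 24.5 kHz, 24.8 kHz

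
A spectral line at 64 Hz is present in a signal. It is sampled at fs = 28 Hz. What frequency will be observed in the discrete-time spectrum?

8 Hz

64 Hz mod fs = 8 Hz.
8 Hz ≤ fs/2 = 14 Hz, appears at 8 Hz.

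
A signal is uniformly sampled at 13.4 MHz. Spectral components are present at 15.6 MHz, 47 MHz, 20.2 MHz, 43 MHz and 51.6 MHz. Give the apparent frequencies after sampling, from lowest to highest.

fs/2 = 6.7 MHz.
15.6 MHz mod fs = 2.2 MHz.
2.2 MHz ≤ fs/2 = 6.7 MHz, appears at 2.2 MHz.
47 MHz mod fs = 6.8 MHz.
6.8 MHz > fs/2 = 6.7 MHz, folds to fs − 6.8 MHz = 6.6 MHz.
20.2 MHz mod fs = 6.8 MHz.
6.8 MHz > fs/2 = 6.7 MHz, folds to fs − 6.8 MHz = 6.6 MHz.
43 MHz mod fs = 2.8 MHz.
2.8 MHz ≤ fs/2 = 6.7 MHz, appears at 2.8 MHz.
51.6 MHz mod fs = 11.4 MHz.
11.4 MHz > fs/2 = 6.7 MHz, folds to fs − 11.4 MHz = 2 MHz.
Distinct values: {2 MHz, 2.2 MHz, 2.8 MHz, 6.6 MHz}.

2 MHz, 2.2 MHz, 2.8 MHz, 6.6 MHz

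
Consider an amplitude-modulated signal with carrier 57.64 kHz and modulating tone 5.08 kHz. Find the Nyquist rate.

AM sidebands sit at fc ± fm = 52.56 kHz and 62.72 kHz.
Highest-frequency component: 62.72 kHz.
Nyquist rate = 2 × 62.72 kHz = 125.44 kHz.

125.44 kHz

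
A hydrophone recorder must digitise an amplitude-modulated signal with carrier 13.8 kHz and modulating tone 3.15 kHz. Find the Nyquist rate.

33.9 kHz

AM sidebands sit at fc ± fm = 10.65 kHz and 16.95 kHz.
Highest-frequency component: 16.95 kHz.
Nyquist rate = 2 × 16.95 kHz = 33.9 kHz.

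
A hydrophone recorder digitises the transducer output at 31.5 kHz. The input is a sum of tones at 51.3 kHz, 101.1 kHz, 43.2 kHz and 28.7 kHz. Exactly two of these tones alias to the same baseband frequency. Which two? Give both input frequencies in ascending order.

fs/2 = 15.75 kHz.
51.3 kHz mod fs = 19.8 kHz.
19.8 kHz > fs/2 = 15.75 kHz, folds to fs − 19.8 kHz = 11.7 kHz.
101.1 kHz mod fs = 6.6 kHz.
6.6 kHz ≤ fs/2 = 15.75 kHz, appears at 6.6 kHz.
43.2 kHz mod fs = 11.7 kHz.
11.7 kHz ≤ fs/2 = 15.75 kHz, appears at 11.7 kHz.
28.7 kHz > fs/2 = 15.75 kHz, folds to fs − 28.7 kHz = 2.8 kHz.
43.2 kHz and 51.3 kHz both map to 11.7 kHz.

43.2 kHz, 51.3 kHz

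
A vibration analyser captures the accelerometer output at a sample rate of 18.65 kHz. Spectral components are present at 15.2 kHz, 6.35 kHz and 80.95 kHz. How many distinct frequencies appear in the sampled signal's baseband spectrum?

2

fs/2 = 9.325 kHz.
15.2 kHz > fs/2 = 9.325 kHz, folds to fs − 15.2 kHz = 3.45 kHz.
6.35 kHz ≤ fs/2 = 9.325 kHz, passes unchanged.
80.95 kHz mod fs = 6.35 kHz.
6.35 kHz ≤ fs/2 = 9.325 kHz, appears at 6.35 kHz.
Distinct values: {3.45 kHz, 6.35 kHz} → 2.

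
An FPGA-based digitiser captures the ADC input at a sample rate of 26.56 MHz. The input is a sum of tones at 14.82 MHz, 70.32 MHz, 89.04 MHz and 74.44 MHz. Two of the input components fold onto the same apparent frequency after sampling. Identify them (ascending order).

fs/2 = 13.28 MHz.
14.82 MHz > fs/2 = 13.28 MHz, folds to fs − 14.82 MHz = 11.74 MHz.
70.32 MHz mod fs = 17.2 MHz.
17.2 MHz > fs/2 = 13.28 MHz, folds to fs − 17.2 MHz = 9.36 MHz.
89.04 MHz mod fs = 9.36 MHz.
9.36 MHz ≤ fs/2 = 13.28 MHz, appears at 9.36 MHz.
74.44 MHz mod fs = 21.32 MHz.
21.32 MHz > fs/2 = 13.28 MHz, folds to fs − 21.32 MHz = 5.24 MHz.
70.32 MHz and 89.04 MHz both map to 9.36 MHz.

70.32 MHz, 89.04 MHz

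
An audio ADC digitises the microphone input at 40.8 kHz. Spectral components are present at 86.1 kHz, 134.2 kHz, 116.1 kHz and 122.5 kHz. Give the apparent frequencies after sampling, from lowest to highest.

0.1 kHz, 4.5 kHz, 6.3 kHz, 11.8 kHz

fs/2 = 20.4 kHz.
86.1 kHz mod fs = 4.5 kHz.
4.5 kHz ≤ fs/2 = 20.4 kHz, appears at 4.5 kHz.
134.2 kHz mod fs = 11.8 kHz.
11.8 kHz ≤ fs/2 = 20.4 kHz, appears at 11.8 kHz.
116.1 kHz mod fs = 34.5 kHz.
34.5 kHz > fs/2 = 20.4 kHz, folds to fs − 34.5 kHz = 6.3 kHz.
122.5 kHz mod fs = 0.1 kHz.
0.1 kHz ≤ fs/2 = 20.4 kHz, appears at 0.1 kHz.
Distinct values: {0.1 kHz, 4.5 kHz, 6.3 kHz, 11.8 kHz}.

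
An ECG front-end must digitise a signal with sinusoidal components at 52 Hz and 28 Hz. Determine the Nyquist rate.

104 Hz

Highest-frequency component: 52 Hz.
Nyquist rate = 2 × 52 Hz = 104 Hz.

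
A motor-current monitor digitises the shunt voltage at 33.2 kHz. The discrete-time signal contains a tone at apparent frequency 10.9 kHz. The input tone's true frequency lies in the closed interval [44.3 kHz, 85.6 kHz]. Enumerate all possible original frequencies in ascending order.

55.5 kHz, 77.3 kHz

Frequencies that alias to 10.9 kHz are k·fs ± 10.9 kHz for integer k ≥ 0.
k=0: 10.9 kHz.
k=1: 22.3 kHz, 44.1 kHz.
k=2: 55.5 kHz, 77.3 kHz.
k=3: 88.7 kHz, 110.5 kHz.
Within [44.3 kHz, 85.6 kHz]: 55.5 kHz, 77.3 kHz.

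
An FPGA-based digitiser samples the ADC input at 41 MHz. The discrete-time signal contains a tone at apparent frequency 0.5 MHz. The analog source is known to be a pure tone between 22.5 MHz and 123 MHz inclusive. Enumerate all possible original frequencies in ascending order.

40.5 MHz, 41.5 MHz, 81.5 MHz, 82.5 MHz, 122.5 MHz

Frequencies that alias to 0.5 MHz are k·fs ± 0.5 MHz for integer k ≥ 0.
k=0: 0.5 MHz.
k=1: 40.5 MHz, 41.5 MHz.
k=2: 81.5 MHz, 82.5 MHz.
k=3: 122.5 MHz, 123.5 MHz.
k=4: 163.5 MHz, 164.5 MHz.
Within [22.5 MHz, 123 MHz]: 40.5 MHz, 41.5 MHz, 81.5 MHz, 82.5 MHz, 122.5 MHz.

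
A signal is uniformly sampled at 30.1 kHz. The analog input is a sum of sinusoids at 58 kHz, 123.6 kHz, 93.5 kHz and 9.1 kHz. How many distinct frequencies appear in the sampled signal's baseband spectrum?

fs/2 = 15.05 kHz.
58 kHz mod fs = 27.9 kHz.
27.9 kHz > fs/2 = 15.05 kHz, folds to fs − 27.9 kHz = 2.2 kHz.
123.6 kHz mod fs = 3.2 kHz.
3.2 kHz ≤ fs/2 = 15.05 kHz, appears at 3.2 kHz.
93.5 kHz mod fs = 3.2 kHz.
3.2 kHz ≤ fs/2 = 15.05 kHz, appears at 3.2 kHz.
9.1 kHz ≤ fs/2 = 15.05 kHz, passes unchanged.
Distinct values: {2.2 kHz, 3.2 kHz, 9.1 kHz} → 3.

3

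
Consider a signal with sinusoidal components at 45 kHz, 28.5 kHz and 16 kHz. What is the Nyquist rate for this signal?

Highest-frequency component: 45 kHz.
Nyquist rate = 2 × 45 kHz = 90 kHz.

90 kHz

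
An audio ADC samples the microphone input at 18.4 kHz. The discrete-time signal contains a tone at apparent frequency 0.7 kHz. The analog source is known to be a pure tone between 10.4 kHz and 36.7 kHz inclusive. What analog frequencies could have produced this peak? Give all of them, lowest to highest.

17.7 kHz, 19.1 kHz, 36.1 kHz

Frequencies that alias to 0.7 kHz are k·fs ± 0.7 kHz for integer k ≥ 0.
k=0: 0.7 kHz.
k=1: 17.7 kHz, 19.1 kHz.
k=2: 36.1 kHz, 37.5 kHz.
k=3: 54.5 kHz, 55.9 kHz.
Within [10.4 kHz, 36.7 kHz]: 17.7 kHz, 19.1 kHz, 36.1 kHz.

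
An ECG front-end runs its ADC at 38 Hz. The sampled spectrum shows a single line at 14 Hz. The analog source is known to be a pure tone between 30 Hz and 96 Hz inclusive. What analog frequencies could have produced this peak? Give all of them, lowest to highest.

52 Hz, 62 Hz, 90 Hz

Frequencies that alias to 14 Hz are k·fs ± 14 Hz for integer k ≥ 0.
k=0: 14 Hz.
k=1: 24 Hz, 52 Hz.
k=2: 62 Hz, 90 Hz.
k=3: 100 Hz, 128 Hz.
Within [30 Hz, 96 Hz]: 52 Hz, 62 Hz, 90 Hz.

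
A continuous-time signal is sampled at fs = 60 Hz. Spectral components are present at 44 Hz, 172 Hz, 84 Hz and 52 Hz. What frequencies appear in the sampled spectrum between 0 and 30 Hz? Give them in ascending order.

8 Hz, 16 Hz, 24 Hz

fs/2 = 30 Hz.
44 Hz > fs/2 = 30 Hz, folds to fs − 44 Hz = 16 Hz.
172 Hz mod fs = 52 Hz.
52 Hz > fs/2 = 30 Hz, folds to fs − 52 Hz = 8 Hz.
84 Hz mod fs = 24 Hz.
24 Hz ≤ fs/2 = 30 Hz, appears at 24 Hz.
52 Hz > fs/2 = 30 Hz, folds to fs − 52 Hz = 8 Hz.
Distinct values: {8 Hz, 16 Hz, 24 Hz}.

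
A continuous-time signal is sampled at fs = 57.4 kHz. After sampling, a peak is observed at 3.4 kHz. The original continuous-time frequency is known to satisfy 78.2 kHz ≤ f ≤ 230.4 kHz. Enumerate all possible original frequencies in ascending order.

111.4 kHz, 118.2 kHz, 168.8 kHz, 175.6 kHz, 226.2 kHz

Frequencies that alias to 3.4 kHz are k·fs ± 3.4 kHz for integer k ≥ 0.
k=0: 3.4 kHz.
k=1: 54 kHz, 60.8 kHz.
k=2: 111.4 kHz, 118.2 kHz.
k=3: 168.8 kHz, 175.6 kHz.
k=4: 226.2 kHz, 233 kHz.
k=5: 283.6 kHz, 290.4 kHz.
Within [78.2 kHz, 230.4 kHz]: 111.4 kHz, 118.2 kHz, 168.8 kHz, 175.6 kHz, 226.2 kHz.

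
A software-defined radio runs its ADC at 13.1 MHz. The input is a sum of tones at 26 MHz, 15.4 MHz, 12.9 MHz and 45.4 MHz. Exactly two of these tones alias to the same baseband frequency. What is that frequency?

fs/2 = 6.55 MHz.
26 MHz mod fs = 12.9 MHz.
12.9 MHz > fs/2 = 6.55 MHz, folds to fs − 12.9 MHz = 0.2 MHz.
15.4 MHz mod fs = 2.3 MHz.
2.3 MHz ≤ fs/2 = 6.55 MHz, appears at 2.3 MHz.
12.9 MHz > fs/2 = 6.55 MHz, folds to fs − 12.9 MHz = 0.2 MHz.
45.4 MHz mod fs = 6.1 MHz.
6.1 MHz ≤ fs/2 = 6.55 MHz, appears at 6.1 MHz.
12.9 MHz and 26 MHz both map to 0.2 MHz.

0.2 MHz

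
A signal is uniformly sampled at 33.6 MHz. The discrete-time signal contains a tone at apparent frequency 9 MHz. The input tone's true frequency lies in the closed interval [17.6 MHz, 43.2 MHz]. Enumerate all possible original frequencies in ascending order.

Frequencies that alias to 9 MHz are k·fs ± 9 MHz for integer k ≥ 0.
k=0: 9 MHz.
k=1: 24.6 MHz, 42.6 MHz.
k=2: 58.2 MHz, 76.2 MHz.
Within [17.6 MHz, 43.2 MHz]: 24.6 MHz, 42.6 MHz.

24.6 MHz, 42.6 MHz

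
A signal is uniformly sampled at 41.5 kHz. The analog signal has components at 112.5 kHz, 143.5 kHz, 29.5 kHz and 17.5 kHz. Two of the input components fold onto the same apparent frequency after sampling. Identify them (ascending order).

fs/2 = 20.75 kHz.
112.5 kHz mod fs = 29.5 kHz.
29.5 kHz > fs/2 = 20.75 kHz, folds to fs − 29.5 kHz = 12 kHz.
143.5 kHz mod fs = 19 kHz.
19 kHz ≤ fs/2 = 20.75 kHz, appears at 19 kHz.
29.5 kHz > fs/2 = 20.75 kHz, folds to fs − 29.5 kHz = 12 kHz.
17.5 kHz ≤ fs/2 = 20.75 kHz, passes unchanged.
29.5 kHz and 112.5 kHz both map to 12 kHz.

29.5 kHz, 112.5 kHz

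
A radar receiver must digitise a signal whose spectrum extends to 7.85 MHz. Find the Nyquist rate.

15.7 MHz

Nyquist rate = 2 × 7.85 MHz = 15.7 MHz.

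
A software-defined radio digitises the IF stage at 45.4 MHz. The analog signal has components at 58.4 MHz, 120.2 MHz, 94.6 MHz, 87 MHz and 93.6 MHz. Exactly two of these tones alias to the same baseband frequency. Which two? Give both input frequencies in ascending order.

87 MHz, 94.6 MHz

fs/2 = 22.7 MHz.
58.4 MHz mod fs = 13 MHz.
13 MHz ≤ fs/2 = 22.7 MHz, appears at 13 MHz.
120.2 MHz mod fs = 29.4 MHz.
29.4 MHz > fs/2 = 22.7 MHz, folds to fs − 29.4 MHz = 16 MHz.
94.6 MHz mod fs = 3.8 MHz.
3.8 MHz ≤ fs/2 = 22.7 MHz, appears at 3.8 MHz.
87 MHz mod fs = 41.6 MHz.
41.6 MHz > fs/2 = 22.7 MHz, folds to fs − 41.6 MHz = 3.8 MHz.
93.6 MHz mod fs = 2.8 MHz.
2.8 MHz ≤ fs/2 = 22.7 MHz, appears at 2.8 MHz.
87 MHz and 94.6 MHz both map to 3.8 MHz.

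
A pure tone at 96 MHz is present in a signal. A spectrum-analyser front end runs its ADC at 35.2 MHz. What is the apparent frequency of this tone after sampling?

9.6 MHz

96 MHz mod fs = 25.6 MHz.
25.6 MHz > fs/2 = 17.6 MHz, folds to fs − 25.6 MHz = 9.6 MHz.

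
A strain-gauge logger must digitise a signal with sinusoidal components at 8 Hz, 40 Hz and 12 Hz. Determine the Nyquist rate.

Highest-frequency component: 40 Hz.
Nyquist rate = 2 × 40 Hz = 80 Hz.

80 Hz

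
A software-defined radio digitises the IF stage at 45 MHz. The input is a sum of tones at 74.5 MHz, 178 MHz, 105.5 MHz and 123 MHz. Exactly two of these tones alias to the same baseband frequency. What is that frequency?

fs/2 = 22.5 MHz.
74.5 MHz mod fs = 29.5 MHz.
29.5 MHz > fs/2 = 22.5 MHz, folds to fs − 29.5 MHz = 15.5 MHz.
178 MHz mod fs = 43 MHz.
43 MHz > fs/2 = 22.5 MHz, folds to fs − 43 MHz = 2 MHz.
105.5 MHz mod fs = 15.5 MHz.
15.5 MHz ≤ fs/2 = 22.5 MHz, appears at 15.5 MHz.
123 MHz mod fs = 33 MHz.
33 MHz > fs/2 = 22.5 MHz, folds to fs − 33 MHz = 12 MHz.
74.5 MHz and 105.5 MHz both map to 15.5 MHz.

15.5 MHz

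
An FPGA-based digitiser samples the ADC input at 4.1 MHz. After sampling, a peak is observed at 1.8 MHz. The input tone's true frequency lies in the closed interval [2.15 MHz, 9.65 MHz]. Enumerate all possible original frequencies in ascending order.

Frequencies that alias to 1.8 MHz are k·fs ± 1.8 MHz for integer k ≥ 0.
k=0: 1.8 MHz.
k=1: 2.3 MHz, 5.9 MHz.
k=2: 6.4 MHz, 10 MHz.
k=3: 10.5 MHz, 14.1 MHz.
Within [2.15 MHz, 9.65 MHz]: 2.3 MHz, 5.9 MHz, 6.4 MHz.

2.3 MHz, 5.9 MHz, 6.4 MHz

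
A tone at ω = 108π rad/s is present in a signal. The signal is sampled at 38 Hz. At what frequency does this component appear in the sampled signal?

16 Hz

ω = 108π rad/s → f = ω/(2π) = 54 Hz.
54 Hz mod fs = 16 Hz.
16 Hz ≤ fs/2 = 19 Hz, appears at 16 Hz.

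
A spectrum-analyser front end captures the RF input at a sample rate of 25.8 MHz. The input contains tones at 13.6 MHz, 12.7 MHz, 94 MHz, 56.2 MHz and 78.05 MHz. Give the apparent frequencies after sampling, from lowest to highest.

fs/2 = 12.9 MHz.
13.6 MHz > fs/2 = 12.9 MHz, folds to fs − 13.6 MHz = 12.2 MHz.
12.7 MHz ≤ fs/2 = 12.9 MHz, passes unchanged.
94 MHz mod fs = 16.6 MHz.
16.6 MHz > fs/2 = 12.9 MHz, folds to fs − 16.6 MHz = 9.2 MHz.
56.2 MHz mod fs = 4.6 MHz.
4.6 MHz ≤ fs/2 = 12.9 MHz, appears at 4.6 MHz.
78.05 MHz mod fs = 0.65 MHz.
0.65 MHz ≤ fs/2 = 12.9 MHz, appears at 0.65 MHz.
Distinct values: {0.65 MHz, 4.6 MHz, 9.2 MHz, 12.2 MHz, 12.7 MHz}.

0.65 MHz, 4.6 MHz, 9.2 MHz, 12.2 MHz, 12.7 MHz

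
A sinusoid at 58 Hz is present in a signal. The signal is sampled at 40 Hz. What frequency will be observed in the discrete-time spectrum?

58 Hz mod fs = 18 Hz.
18 Hz ≤ fs/2 = 20 Hz, appears at 18 Hz.

18 Hz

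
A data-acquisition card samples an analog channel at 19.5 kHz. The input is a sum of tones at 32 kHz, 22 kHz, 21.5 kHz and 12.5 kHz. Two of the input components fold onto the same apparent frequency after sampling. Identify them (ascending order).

fs/2 = 9.75 kHz.
32 kHz mod fs = 12.5 kHz.
12.5 kHz > fs/2 = 9.75 kHz, folds to fs − 12.5 kHz = 7 kHz.
22 kHz mod fs = 2.5 kHz.
2.5 kHz ≤ fs/2 = 9.75 kHz, appears at 2.5 kHz.
21.5 kHz mod fs = 2 kHz.
2 kHz ≤ fs/2 = 9.75 kHz, appears at 2 kHz.
12.5 kHz > fs/2 = 9.75 kHz, folds to fs − 12.5 kHz = 7 kHz.
12.5 kHz and 32 kHz both map to 7 kHz.

12.5 kHz, 32 kHz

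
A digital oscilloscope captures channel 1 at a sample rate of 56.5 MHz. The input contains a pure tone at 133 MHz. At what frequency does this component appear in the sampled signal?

133 MHz mod fs = 20 MHz.
20 MHz ≤ fs/2 = 28.25 MHz, appears at 20 MHz.

20 MHz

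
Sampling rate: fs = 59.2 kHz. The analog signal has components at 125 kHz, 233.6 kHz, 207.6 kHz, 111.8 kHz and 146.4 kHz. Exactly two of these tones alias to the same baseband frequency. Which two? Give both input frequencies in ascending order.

fs/2 = 29.6 kHz.
125 kHz mod fs = 6.6 kHz.
6.6 kHz ≤ fs/2 = 29.6 kHz, appears at 6.6 kHz.
233.6 kHz mod fs = 56 kHz.
56 kHz > fs/2 = 29.6 kHz, folds to fs − 56 kHz = 3.2 kHz.
207.6 kHz mod fs = 30 kHz.
30 kHz > fs/2 = 29.6 kHz, folds to fs − 30 kHz = 29.2 kHz.
111.8 kHz mod fs = 52.6 kHz.
52.6 kHz > fs/2 = 29.6 kHz, folds to fs − 52.6 kHz = 6.6 kHz.
146.4 kHz mod fs = 28 kHz.
28 kHz ≤ fs/2 = 29.6 kHz, appears at 28 kHz.
111.8 kHz and 125 kHz both map to 6.6 kHz.

111.8 kHz, 125 kHz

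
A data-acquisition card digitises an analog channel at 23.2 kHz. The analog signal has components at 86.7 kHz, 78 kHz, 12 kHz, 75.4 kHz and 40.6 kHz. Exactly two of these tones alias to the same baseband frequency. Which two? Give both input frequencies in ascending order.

40.6 kHz, 75.4 kHz

fs/2 = 11.6 kHz.
86.7 kHz mod fs = 17.1 kHz.
17.1 kHz > fs/2 = 11.6 kHz, folds to fs − 17.1 kHz = 6.1 kHz.
78 kHz mod fs = 8.4 kHz.
8.4 kHz ≤ fs/2 = 11.6 kHz, appears at 8.4 kHz.
12 kHz > fs/2 = 11.6 kHz, folds to fs − 12 kHz = 11.2 kHz.
75.4 kHz mod fs = 5.8 kHz.
5.8 kHz ≤ fs/2 = 11.6 kHz, appears at 5.8 kHz.
40.6 kHz mod fs = 17.4 kHz.
17.4 kHz > fs/2 = 11.6 kHz, folds to fs − 17.4 kHz = 5.8 kHz.
40.6 kHz and 75.4 kHz both map to 5.8 kHz.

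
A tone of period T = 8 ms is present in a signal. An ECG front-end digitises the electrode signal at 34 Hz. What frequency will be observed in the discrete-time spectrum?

11 Hz

T = 8 ms → f = 1/T = 125 Hz.
125 Hz mod fs = 23 Hz.
23 Hz > fs/2 = 17 Hz, folds to fs − 23 Hz = 11 Hz.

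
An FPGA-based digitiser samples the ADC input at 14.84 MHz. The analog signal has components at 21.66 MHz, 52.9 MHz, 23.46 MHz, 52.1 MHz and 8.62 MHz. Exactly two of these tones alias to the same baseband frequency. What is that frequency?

fs/2 = 7.42 MHz.
21.66 MHz mod fs = 6.82 MHz.
6.82 MHz ≤ fs/2 = 7.42 MHz, appears at 6.82 MHz.
52.9 MHz mod fs = 8.38 MHz.
8.38 MHz > fs/2 = 7.42 MHz, folds to fs − 8.38 MHz = 6.46 MHz.
23.46 MHz mod fs = 8.62 MHz.
8.62 MHz > fs/2 = 7.42 MHz, folds to fs − 8.62 MHz = 6.22 MHz.
52.1 MHz mod fs = 7.58 MHz.
7.58 MHz > fs/2 = 7.42 MHz, folds to fs − 7.58 MHz = 7.26 MHz.
8.62 MHz > fs/2 = 7.42 MHz, folds to fs − 8.62 MHz = 6.22 MHz.
8.62 MHz and 23.46 MHz both map to 6.22 MHz.

6.22 MHz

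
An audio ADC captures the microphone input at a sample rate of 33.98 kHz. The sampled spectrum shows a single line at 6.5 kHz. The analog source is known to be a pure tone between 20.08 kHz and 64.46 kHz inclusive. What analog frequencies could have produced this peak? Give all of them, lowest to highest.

27.48 kHz, 40.48 kHz, 61.46 kHz

Frequencies that alias to 6.5 kHz are k·fs ± 6.5 kHz for integer k ≥ 0.
k=0: 6.5 kHz.
k=1: 27.48 kHz, 40.48 kHz.
k=2: 61.46 kHz, 74.46 kHz.
k=3: 95.44 kHz, 108.44 kHz.
Within [20.08 kHz, 64.46 kHz]: 27.48 kHz, 40.48 kHz, 61.46 kHz.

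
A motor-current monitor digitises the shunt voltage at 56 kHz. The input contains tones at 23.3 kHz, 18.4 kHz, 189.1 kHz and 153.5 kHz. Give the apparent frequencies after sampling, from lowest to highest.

14.5 kHz, 18.4 kHz, 21.1 kHz, 23.3 kHz

fs/2 = 28 kHz.
23.3 kHz ≤ fs/2 = 28 kHz, passes unchanged.
18.4 kHz ≤ fs/2 = 28 kHz, passes unchanged.
189.1 kHz mod fs = 21.1 kHz.
21.1 kHz ≤ fs/2 = 28 kHz, appears at 21.1 kHz.
153.5 kHz mod fs = 41.5 kHz.
41.5 kHz > fs/2 = 28 kHz, folds to fs − 41.5 kHz = 14.5 kHz.
Distinct values: {14.5 kHz, 18.4 kHz, 21.1 kHz, 23.3 kHz}.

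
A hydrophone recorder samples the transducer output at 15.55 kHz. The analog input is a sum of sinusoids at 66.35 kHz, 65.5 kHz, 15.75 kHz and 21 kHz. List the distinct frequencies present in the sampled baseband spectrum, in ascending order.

0.2 kHz, 3.3 kHz, 4.15 kHz, 5.45 kHz

fs/2 = 7.775 kHz.
66.35 kHz mod fs = 4.15 kHz.
4.15 kHz ≤ fs/2 = 7.775 kHz, appears at 4.15 kHz.
65.5 kHz mod fs = 3.3 kHz.
3.3 kHz ≤ fs/2 = 7.775 kHz, appears at 3.3 kHz.
15.75 kHz mod fs = 0.2 kHz.
0.2 kHz ≤ fs/2 = 7.775 kHz, appears at 0.2 kHz.
21 kHz mod fs = 5.45 kHz.
5.45 kHz ≤ fs/2 = 7.775 kHz, appears at 5.45 kHz.
Distinct values: {0.2 kHz, 3.3 kHz, 4.15 kHz, 5.45 kHz}.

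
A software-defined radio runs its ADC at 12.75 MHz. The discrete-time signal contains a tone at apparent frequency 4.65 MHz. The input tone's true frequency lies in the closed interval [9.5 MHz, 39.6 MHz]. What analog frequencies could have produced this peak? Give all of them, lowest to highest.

17.4 MHz, 20.85 MHz, 30.15 MHz, 33.6 MHz

Frequencies that alias to 4.65 MHz are k·fs ± 4.65 MHz for integer k ≥ 0.
k=0: 4.65 MHz.
k=1: 8.1 MHz, 17.4 MHz.
k=2: 20.85 MHz, 30.15 MHz.
k=3: 33.6 MHz, 42.9 MHz.
k=4: 46.35 MHz, 55.65 MHz.
Within [9.5 MHz, 39.6 MHz]: 17.4 MHz, 20.85 MHz, 30.15 MHz, 33.6 MHz.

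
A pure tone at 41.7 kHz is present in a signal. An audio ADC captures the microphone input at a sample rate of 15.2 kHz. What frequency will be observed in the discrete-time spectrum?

3.9 kHz

41.7 kHz mod fs = 11.3 kHz.
11.3 kHz > fs/2 = 7.6 kHz, folds to fs − 11.3 kHz = 3.9 kHz.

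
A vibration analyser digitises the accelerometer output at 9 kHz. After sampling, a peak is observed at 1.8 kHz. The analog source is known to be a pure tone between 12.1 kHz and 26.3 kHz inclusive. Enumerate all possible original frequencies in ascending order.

16.2 kHz, 19.8 kHz, 25.2 kHz

Frequencies that alias to 1.8 kHz are k·fs ± 1.8 kHz for integer k ≥ 0.
k=0: 1.8 kHz.
k=1: 7.2 kHz, 10.8 kHz.
k=2: 16.2 kHz, 19.8 kHz.
k=3: 25.2 kHz, 28.8 kHz.
k=4: 34.2 kHz, 37.8 kHz.
Within [12.1 kHz, 26.3 kHz]: 16.2 kHz, 19.8 kHz, 25.2 kHz.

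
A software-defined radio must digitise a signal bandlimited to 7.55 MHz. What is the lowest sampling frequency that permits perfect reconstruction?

15.1 MHz

Nyquist rate = 2 × 7.55 MHz = 15.1 MHz.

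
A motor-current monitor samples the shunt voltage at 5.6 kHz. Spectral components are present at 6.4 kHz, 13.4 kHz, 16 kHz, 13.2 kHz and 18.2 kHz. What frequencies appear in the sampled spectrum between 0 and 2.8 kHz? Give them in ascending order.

fs/2 = 2.8 kHz.
6.4 kHz mod fs = 0.8 kHz.
0.8 kHz ≤ fs/2 = 2.8 kHz, appears at 0.8 kHz.
13.4 kHz mod fs = 2.2 kHz.
2.2 kHz ≤ fs/2 = 2.8 kHz, appears at 2.2 kHz.
16 kHz mod fs = 4.8 kHz.
4.8 kHz > fs/2 = 2.8 kHz, folds to fs − 4.8 kHz = 0.8 kHz.
13.2 kHz mod fs = 2 kHz.
2 kHz ≤ fs/2 = 2.8 kHz, appears at 2 kHz.
18.2 kHz mod fs = 1.4 kHz.
1.4 kHz ≤ fs/2 = 2.8 kHz, appears at 1.4 kHz.
Distinct values: {0.8 kHz, 1.4 kHz, 2 kHz, 2.2 kHz}.

0.8 kHz, 1.4 kHz, 2 kHz, 2.2 kHz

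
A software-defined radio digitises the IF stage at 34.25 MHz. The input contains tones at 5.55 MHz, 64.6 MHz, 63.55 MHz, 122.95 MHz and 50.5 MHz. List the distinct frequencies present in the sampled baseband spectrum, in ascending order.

fs/2 = 17.125 MHz.
5.55 MHz ≤ fs/2 = 17.125 MHz, passes unchanged.
64.6 MHz mod fs = 30.35 MHz.
30.35 MHz > fs/2 = 17.125 MHz, folds to fs − 30.35 MHz = 3.9 MHz.
63.55 MHz mod fs = 29.3 MHz.
29.3 MHz > fs/2 = 17.125 MHz, folds to fs − 29.3 MHz = 4.95 MHz.
122.95 MHz mod fs = 20.2 MHz.
20.2 MHz > fs/2 = 17.125 MHz, folds to fs − 20.2 MHz = 14.05 MHz.
50.5 MHz mod fs = 16.25 MHz.
16.25 MHz ≤ fs/2 = 17.125 MHz, appears at 16.25 MHz.
Distinct values: {3.9 MHz, 4.95 MHz, 5.55 MHz, 14.05 MHz, 16.25 MHz}.

3.9 MHz, 4.95 MHz, 5.55 MHz, 14.05 MHz, 16.25 MHz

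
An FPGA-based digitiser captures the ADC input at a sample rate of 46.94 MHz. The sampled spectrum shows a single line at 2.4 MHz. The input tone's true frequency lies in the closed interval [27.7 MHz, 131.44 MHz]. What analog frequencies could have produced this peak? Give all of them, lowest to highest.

44.54 MHz, 49.34 MHz, 91.48 MHz, 96.28 MHz

Frequencies that alias to 2.4 MHz are k·fs ± 2.4 MHz for integer k ≥ 0.
k=0: 2.4 MHz.
k=1: 44.54 MHz, 49.34 MHz.
k=2: 91.48 MHz, 96.28 MHz.
k=3: 138.42 MHz, 143.22 MHz.
Within [27.7 MHz, 131.44 MHz]: 44.54 MHz, 49.34 MHz, 91.48 MHz, 96.28 MHz.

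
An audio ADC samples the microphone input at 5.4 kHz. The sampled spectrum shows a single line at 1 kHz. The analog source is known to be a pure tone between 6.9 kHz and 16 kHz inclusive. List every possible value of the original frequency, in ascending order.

9.8 kHz, 11.8 kHz, 15.2 kHz

Frequencies that alias to 1 kHz are k·fs ± 1 kHz for integer k ≥ 0.
k=0: 1 kHz.
k=1: 4.4 kHz, 6.4 kHz.
k=2: 9.8 kHz, 11.8 kHz.
k=3: 15.2 kHz, 17.2 kHz.
k=4: 20.6 kHz, 22.6 kHz.
Within [6.9 kHz, 16 kHz]: 9.8 kHz, 11.8 kHz, 15.2 kHz.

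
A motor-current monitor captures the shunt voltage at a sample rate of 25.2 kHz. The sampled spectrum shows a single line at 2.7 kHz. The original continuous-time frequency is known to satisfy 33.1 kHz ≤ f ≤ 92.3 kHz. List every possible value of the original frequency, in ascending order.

47.7 kHz, 53.1 kHz, 72.9 kHz, 78.3 kHz

Frequencies that alias to 2.7 kHz are k·fs ± 2.7 kHz for integer k ≥ 0.
k=0: 2.7 kHz.
k=1: 22.5 kHz, 27.9 kHz.
k=2: 47.7 kHz, 53.1 kHz.
k=3: 72.9 kHz, 78.3 kHz.
k=4: 98.1 kHz, 103.5 kHz.
Within [33.1 kHz, 92.3 kHz]: 47.7 kHz, 53.1 kHz, 72.9 kHz, 78.3 kHz.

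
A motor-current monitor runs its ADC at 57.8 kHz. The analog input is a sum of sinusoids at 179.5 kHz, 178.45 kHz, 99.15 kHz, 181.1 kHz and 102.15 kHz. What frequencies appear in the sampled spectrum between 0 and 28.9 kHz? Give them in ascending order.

5.05 kHz, 6.1 kHz, 7.7 kHz, 13.45 kHz, 16.45 kHz

fs/2 = 28.9 kHz.
179.5 kHz mod fs = 6.1 kHz.
6.1 kHz ≤ fs/2 = 28.9 kHz, appears at 6.1 kHz.
178.45 kHz mod fs = 5.05 kHz.
5.05 kHz ≤ fs/2 = 28.9 kHz, appears at 5.05 kHz.
99.15 kHz mod fs = 41.35 kHz.
41.35 kHz > fs/2 = 28.9 kHz, folds to fs − 41.35 kHz = 16.45 kHz.
181.1 kHz mod fs = 7.7 kHz.
7.7 kHz ≤ fs/2 = 28.9 kHz, appears at 7.7 kHz.
102.15 kHz mod fs = 44.35 kHz.
44.35 kHz > fs/2 = 28.9 kHz, folds to fs − 44.35 kHz = 13.45 kHz.
Distinct values: {5.05 kHz, 6.1 kHz, 7.7 kHz, 13.45 kHz, 16.45 kHz}.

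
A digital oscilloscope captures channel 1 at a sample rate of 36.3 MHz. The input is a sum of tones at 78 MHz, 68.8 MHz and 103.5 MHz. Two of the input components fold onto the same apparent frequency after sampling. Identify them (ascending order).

78 MHz, 103.5 MHz

fs/2 = 18.15 MHz.
78 MHz mod fs = 5.4 MHz.
5.4 MHz ≤ fs/2 = 18.15 MHz, appears at 5.4 MHz.
68.8 MHz mod fs = 32.5 MHz.
32.5 MHz > fs/2 = 18.15 MHz, folds to fs − 32.5 MHz = 3.8 MHz.
103.5 MHz mod fs = 30.9 MHz.
30.9 MHz > fs/2 = 18.15 MHz, folds to fs − 30.9 MHz = 5.4 MHz.
78 MHz and 103.5 MHz both map to 5.4 MHz.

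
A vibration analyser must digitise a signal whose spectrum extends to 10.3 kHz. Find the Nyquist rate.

20.6 kHz

Nyquist rate = 2 × 10.3 kHz = 20.6 kHz.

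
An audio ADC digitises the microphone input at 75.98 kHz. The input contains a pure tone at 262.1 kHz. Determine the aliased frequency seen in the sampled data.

34.16 kHz

262.1 kHz mod fs = 34.16 kHz.
34.16 kHz ≤ fs/2 = 37.99 kHz, appears at 34.16 kHz.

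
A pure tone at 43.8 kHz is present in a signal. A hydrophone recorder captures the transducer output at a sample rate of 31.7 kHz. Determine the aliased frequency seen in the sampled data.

12.1 kHz

43.8 kHz mod fs = 12.1 kHz.
12.1 kHz ≤ fs/2 = 15.85 kHz, appears at 12.1 kHz.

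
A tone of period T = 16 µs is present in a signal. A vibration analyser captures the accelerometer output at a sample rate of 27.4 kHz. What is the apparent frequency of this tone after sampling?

T = 16 µs → f = 1/T = 62.5 kHz.
62.5 kHz mod fs = 7.7 kHz.
7.7 kHz ≤ fs/2 = 13.7 kHz, appears at 7.7 kHz.

7.7 kHz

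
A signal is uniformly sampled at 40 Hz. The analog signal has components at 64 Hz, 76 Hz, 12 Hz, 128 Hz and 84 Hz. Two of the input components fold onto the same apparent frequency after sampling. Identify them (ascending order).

76 Hz, 84 Hz

fs/2 = 20 Hz.
64 Hz mod fs = 24 Hz.
24 Hz > fs/2 = 20 Hz, folds to fs − 24 Hz = 16 Hz.
76 Hz mod fs = 36 Hz.
36 Hz > fs/2 = 20 Hz, folds to fs − 36 Hz = 4 Hz.
12 Hz ≤ fs/2 = 20 Hz, passes unchanged.
128 Hz mod fs = 8 Hz.
8 Hz ≤ fs/2 = 20 Hz, appears at 8 Hz.
84 Hz mod fs = 4 Hz.
4 Hz ≤ fs/2 = 20 Hz, appears at 4 Hz.
76 Hz and 84 Hz both map to 4 Hz.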